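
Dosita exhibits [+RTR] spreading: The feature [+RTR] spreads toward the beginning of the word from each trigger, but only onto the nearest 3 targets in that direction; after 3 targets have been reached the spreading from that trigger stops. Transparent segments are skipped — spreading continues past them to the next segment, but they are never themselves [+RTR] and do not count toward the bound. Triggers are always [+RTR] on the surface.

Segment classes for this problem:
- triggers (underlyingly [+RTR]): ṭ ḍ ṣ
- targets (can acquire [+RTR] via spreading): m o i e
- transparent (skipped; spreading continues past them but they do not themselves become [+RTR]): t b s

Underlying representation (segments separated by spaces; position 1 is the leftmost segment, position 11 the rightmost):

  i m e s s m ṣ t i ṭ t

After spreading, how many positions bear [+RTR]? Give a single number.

6

From /ṣ/ at 7 leftward: 6 /m/ → [+RTR]; 5 /s/ transparent; 4 /s/ transparent; 3 /e/ → [+RTR]; 2 /m/ → [+RTR]; bound reached.
From /ṭ/ at 10 leftward: 9 /i/ → [+RTR]; 8 /t/ transparent; 7 /ṣ/ is itself a trigger — this domain ends here.
Target with no active source: position 1 stays [-emphatic].
[+RTR] positions on the surface: 2 3 6 7 9 10.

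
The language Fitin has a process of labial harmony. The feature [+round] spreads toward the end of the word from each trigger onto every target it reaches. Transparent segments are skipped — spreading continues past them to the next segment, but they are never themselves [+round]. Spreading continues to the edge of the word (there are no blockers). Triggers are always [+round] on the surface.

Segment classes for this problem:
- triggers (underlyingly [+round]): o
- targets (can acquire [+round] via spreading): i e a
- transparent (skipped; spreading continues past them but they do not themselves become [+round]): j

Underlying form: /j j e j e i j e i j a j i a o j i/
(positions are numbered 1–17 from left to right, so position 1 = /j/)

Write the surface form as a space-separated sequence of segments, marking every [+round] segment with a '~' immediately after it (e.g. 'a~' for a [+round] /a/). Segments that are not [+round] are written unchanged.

j j e j e i j e i j a j i a o~ j i~

From /o/ at 15 rightward: 16 /j/ transparent; 17 /i/ → [+round]; word edge.
Targets with no active source: positions 3 5 6 8 9 11 13 14 stay [-round].
[+round] positions on the surface: 15 17.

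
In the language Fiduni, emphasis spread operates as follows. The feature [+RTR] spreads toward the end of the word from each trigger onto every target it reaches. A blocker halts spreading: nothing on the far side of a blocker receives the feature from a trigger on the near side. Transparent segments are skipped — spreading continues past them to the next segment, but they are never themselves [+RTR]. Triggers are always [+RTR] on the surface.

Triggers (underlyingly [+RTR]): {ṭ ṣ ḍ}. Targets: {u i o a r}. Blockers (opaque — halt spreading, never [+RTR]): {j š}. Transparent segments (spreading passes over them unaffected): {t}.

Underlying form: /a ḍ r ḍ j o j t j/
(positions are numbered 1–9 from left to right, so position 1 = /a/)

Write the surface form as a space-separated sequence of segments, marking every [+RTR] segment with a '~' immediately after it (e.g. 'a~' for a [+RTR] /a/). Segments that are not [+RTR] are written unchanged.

From /ḍ/ at 2 rightward: 3 /r/ → [+RTR]; 4 /ḍ/ is itself a trigger — this domain ends here.
From /ḍ/ at 4 rightward: 5 /j/ blocks.
Targets with no active source: positions 1 6 stay [-emphatic].
[+RTR] positions on the surface: 2 3 4.

a ḍ~ r~ ḍ~ j o j t j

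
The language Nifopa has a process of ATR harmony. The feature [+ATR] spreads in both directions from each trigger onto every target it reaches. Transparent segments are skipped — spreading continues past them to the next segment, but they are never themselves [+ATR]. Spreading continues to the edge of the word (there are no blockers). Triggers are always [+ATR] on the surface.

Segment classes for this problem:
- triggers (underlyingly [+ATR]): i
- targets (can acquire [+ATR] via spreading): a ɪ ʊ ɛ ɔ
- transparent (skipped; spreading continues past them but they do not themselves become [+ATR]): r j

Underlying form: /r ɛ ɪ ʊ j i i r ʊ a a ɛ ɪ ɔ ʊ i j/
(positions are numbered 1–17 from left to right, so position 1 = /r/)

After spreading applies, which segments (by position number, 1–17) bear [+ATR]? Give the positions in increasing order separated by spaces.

2 3 4 6 7 9 10 11 12 13 14 15 16

From /i/ at 6 rightward: 7 /i/ is itself a trigger — this domain ends here.
From /i/ at 6 leftward: 5 /j/ transparent; 4 /ʊ/ → [+ATR]; 3 /ɪ/ → [+ATR]; 2 /ɛ/ → [+ATR]; 1 /r/ transparent; word edge.
From /i/ at 7 rightward: 8 /r/ transparent; 9 /ʊ/ → [+ATR]; 10 /a/ → [+ATR]; 11 /a/ → [+ATR]; 12 /ɛ/ → [+ATR]; 13 /ɪ/ → [+ATR]; 14 /ɔ/ → [+ATR]; 15 /ʊ/ → [+ATR]; 16 /i/ is itself a trigger — this domain ends here.
From /i/ at 7 leftward: 6 /i/ is itself a trigger — this domain ends here.
From /i/ at 16 rightward: 17 /j/ transparent; word edge.
From /i/ at 16 leftward: 15 /ʊ/ → [+ATR]; 14 /ɔ/ → [+ATR]; 13 /ɪ/ → [+ATR]; 12 /ɛ/ → [+ATR]; 11 /a/ → [+ATR]; 10 /a/ → [+ATR]; 9 /ʊ/ → [+ATR]; 8 /r/ transparent; 7 /i/ is itself a trigger — this domain ends here.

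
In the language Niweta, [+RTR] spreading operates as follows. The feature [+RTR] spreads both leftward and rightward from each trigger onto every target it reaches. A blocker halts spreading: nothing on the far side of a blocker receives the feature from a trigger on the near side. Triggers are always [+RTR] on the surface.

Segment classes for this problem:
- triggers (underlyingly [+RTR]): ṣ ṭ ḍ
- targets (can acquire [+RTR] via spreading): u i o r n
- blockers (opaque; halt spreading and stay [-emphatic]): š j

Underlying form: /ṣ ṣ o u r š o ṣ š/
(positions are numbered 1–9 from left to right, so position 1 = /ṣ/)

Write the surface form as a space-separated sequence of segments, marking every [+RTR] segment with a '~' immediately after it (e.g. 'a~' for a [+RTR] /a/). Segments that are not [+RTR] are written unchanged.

From /ṣ/ at 1 rightward: 2 /ṣ/ is itself a trigger — this domain ends here.
From /ṣ/ at 1 leftward: word edge.
From /ṣ/ at 2 rightward: 3 /o/ → [+RTR]; 4 /u/ → [+RTR]; 5 /r/ → [+RTR]; 6 /š/ blocks.
From /ṣ/ at 2 leftward: 1 /ṣ/ is itself a trigger — this domain ends here.
From /ṣ/ at 8 rightward: 9 /š/ blocks.
From /ṣ/ at 8 leftward: 7 /o/ → [+RTR]; 6 /š/ blocks.
[+RTR] positions on the surface: 1 2 3 4 5 7 8.

ṣ~ ṣ~ o~ u~ r~ š o~ ṣ~ š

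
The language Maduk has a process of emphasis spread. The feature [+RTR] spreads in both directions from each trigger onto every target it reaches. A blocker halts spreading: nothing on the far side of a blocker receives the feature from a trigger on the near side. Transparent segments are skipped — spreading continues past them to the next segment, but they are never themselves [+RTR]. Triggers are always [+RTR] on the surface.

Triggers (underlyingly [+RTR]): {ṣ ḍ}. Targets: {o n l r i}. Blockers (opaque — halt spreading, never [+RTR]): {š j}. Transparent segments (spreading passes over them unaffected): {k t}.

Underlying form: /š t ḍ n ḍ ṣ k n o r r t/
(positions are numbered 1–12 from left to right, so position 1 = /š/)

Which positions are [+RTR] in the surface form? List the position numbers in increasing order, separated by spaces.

From /ḍ/ at 3 rightward: 4 /n/ → [+RTR]; 5 /ḍ/ is itself a trigger — this domain ends here.
From /ḍ/ at 3 leftward: 2 /t/ transparent; 1 /š/ blocks.
From /ḍ/ at 5 rightward: 6 /ṣ/ is itself a trigger — this domain ends here.
From /ḍ/ at 5 leftward: 4 /n/ → [+RTR]; 3 /ḍ/ is itself a trigger — this domain ends here.
From /ṣ/ at 6 rightward: 7 /k/ transparent; 8 /n/ → [+RTR]; 9 /o/ → [+RTR]; 10 /r/ → [+RTR]; 11 /r/ → [+RTR]; 12 /t/ transparent; word edge.
From /ṣ/ at 6 leftward: 5 /ḍ/ is itself a trigger — this domain ends here.

3 4 5 6 8 9 10 11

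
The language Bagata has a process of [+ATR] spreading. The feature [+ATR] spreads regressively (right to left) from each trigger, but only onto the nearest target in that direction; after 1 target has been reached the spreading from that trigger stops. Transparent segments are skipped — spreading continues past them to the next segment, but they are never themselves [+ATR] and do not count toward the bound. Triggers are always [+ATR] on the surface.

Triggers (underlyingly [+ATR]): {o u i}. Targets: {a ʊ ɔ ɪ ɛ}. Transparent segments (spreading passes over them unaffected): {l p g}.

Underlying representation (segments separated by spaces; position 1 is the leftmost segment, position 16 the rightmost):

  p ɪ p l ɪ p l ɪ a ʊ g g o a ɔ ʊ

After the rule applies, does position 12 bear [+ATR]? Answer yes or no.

no

From /o/ at 13 leftward: 12 /g/ transparent; 11 /g/ transparent; 10 /ʊ/ → [+ATR]; bound reached.
Targets with no active source: positions 2 5 8 9 14 15 16 stay [-ATR].
[+ATR] positions on the surface: 10 13.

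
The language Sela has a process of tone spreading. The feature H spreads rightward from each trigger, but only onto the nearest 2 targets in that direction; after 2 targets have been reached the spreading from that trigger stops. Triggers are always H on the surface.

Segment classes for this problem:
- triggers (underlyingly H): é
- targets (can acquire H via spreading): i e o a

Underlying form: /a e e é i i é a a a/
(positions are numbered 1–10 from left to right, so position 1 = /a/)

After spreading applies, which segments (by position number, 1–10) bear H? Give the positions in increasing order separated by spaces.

4 5 6 7 8 9

From /é/ at 4 rightward: 5 /i/ → H; 6 /i/ → H; bound reached.
From /é/ at 7 rightward: 8 /a/ → H; 9 /a/ → H; bound reached.
Targets with no active source: positions 1 2 3 10 stay [-high tone].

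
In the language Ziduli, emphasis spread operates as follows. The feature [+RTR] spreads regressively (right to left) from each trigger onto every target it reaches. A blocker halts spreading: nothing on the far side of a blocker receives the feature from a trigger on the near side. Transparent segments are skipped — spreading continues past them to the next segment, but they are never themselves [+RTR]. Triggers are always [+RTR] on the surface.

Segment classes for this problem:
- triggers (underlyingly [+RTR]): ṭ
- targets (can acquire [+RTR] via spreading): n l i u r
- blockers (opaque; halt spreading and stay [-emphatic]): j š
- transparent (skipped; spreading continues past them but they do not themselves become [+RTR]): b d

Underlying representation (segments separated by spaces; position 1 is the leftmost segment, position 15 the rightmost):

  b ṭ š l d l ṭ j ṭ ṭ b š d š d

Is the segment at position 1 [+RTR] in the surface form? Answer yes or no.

no

From /ṭ/ at 2 leftward: 1 /b/ transparent; word edge.
From /ṭ/ at 7 leftward: 6 /l/ → [+RTR]; 5 /d/ transparent; 4 /l/ → [+RTR]; 3 /š/ blocks.
From /ṭ/ at 9 leftward: 8 /j/ blocks.
From /ṭ/ at 10 leftward: 9 /ṭ/ is itself a trigger — this domain ends here.
[+RTR] positions on the surface: 2 4 6 7 9 10.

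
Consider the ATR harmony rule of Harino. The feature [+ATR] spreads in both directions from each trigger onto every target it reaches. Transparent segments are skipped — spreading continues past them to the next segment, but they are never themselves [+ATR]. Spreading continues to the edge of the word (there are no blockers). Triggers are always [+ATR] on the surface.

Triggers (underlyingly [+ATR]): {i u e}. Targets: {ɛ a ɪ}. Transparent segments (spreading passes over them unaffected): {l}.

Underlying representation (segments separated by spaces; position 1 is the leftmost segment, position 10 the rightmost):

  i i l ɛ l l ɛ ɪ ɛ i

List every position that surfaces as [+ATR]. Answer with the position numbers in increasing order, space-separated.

From /i/ at 1 rightward: 2 /i/ is itself a trigger — this domain ends here.
From /i/ at 1 leftward: word edge.
From /i/ at 2 rightward: 3 /l/ transparent; 4 /ɛ/ → [+ATR]; 5 /l/ transparent; 6 /l/ transparent; 7 /ɛ/ → [+ATR]; 8 /ɪ/ → [+ATR]; 9 /ɛ/ → [+ATR]; 10 /i/ is itself a trigger — this domain ends here.
From /i/ at 2 leftward: 1 /i/ is itself a trigger — this domain ends here.
From /i/ at 10 rightward: word edge.
From /i/ at 10 leftward: 9 /ɛ/ → [+ATR]; 8 /ɪ/ → [+ATR]; 7 /ɛ/ → [+ATR]; 6 /l/ transparent; 5 /l/ transparent; 4 /ɛ/ → [+ATR]; 3 /l/ transparent; 2 /i/ is itself a trigger — this domain ends here.

1 2 4 7 8 9 10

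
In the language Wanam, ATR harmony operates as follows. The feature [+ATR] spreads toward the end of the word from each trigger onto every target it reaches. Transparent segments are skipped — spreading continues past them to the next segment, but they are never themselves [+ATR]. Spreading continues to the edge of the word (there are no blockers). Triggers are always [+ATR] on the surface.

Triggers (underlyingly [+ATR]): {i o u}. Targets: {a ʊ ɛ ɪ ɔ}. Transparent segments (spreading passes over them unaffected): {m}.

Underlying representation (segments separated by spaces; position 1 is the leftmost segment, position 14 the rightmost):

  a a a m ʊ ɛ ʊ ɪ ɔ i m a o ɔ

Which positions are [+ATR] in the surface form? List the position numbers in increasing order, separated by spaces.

From /i/ at 10 rightward: 11 /m/ transparent; 12 /a/ → [+ATR]; 13 /o/ is itself a trigger — this domain ends here.
From /o/ at 13 rightward: 14 /ɔ/ → [+ATR]; word edge.
Targets with no active source: positions 1 2 3 5 6 7 8 9 stay [-ATR].

10 12 13 14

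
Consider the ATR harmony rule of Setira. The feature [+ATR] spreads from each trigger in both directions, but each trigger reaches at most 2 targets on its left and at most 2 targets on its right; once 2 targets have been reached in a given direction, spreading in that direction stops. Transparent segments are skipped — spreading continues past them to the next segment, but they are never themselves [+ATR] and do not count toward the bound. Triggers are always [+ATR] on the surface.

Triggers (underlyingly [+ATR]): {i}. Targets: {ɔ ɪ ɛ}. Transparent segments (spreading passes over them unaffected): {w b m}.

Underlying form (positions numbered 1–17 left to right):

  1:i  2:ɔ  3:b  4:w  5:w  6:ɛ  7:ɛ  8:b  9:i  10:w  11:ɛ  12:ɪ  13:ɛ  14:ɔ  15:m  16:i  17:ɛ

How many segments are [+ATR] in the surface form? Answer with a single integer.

From /i/ at 1 rightward: 2 /ɔ/ → [+ATR]; 3 /b/ transparent; 4 /w/ transparent; 5 /w/ transparent; 6 /ɛ/ → [+ATR]; bound reached.
From /i/ at 1 leftward: word edge.
From /i/ at 9 rightward: 10 /w/ transparent; 11 /ɛ/ → [+ATR]; 12 /ɪ/ → [+ATR]; bound reached.
From /i/ at 9 leftward: 8 /b/ transparent; 7 /ɛ/ → [+ATR]; 6 /ɛ/ → [+ATR]; bound reached.
From /i/ at 16 rightward: 17 /ɛ/ → [+ATR]; word edge.
From /i/ at 16 leftward: 15 /m/ transparent; 14 /ɔ/ → [+ATR]; 13 /ɛ/ → [+ATR]; bound reached.
[+ATR] positions on the surface: 1 2 6 7 9 11 12 13 14 16 17.

11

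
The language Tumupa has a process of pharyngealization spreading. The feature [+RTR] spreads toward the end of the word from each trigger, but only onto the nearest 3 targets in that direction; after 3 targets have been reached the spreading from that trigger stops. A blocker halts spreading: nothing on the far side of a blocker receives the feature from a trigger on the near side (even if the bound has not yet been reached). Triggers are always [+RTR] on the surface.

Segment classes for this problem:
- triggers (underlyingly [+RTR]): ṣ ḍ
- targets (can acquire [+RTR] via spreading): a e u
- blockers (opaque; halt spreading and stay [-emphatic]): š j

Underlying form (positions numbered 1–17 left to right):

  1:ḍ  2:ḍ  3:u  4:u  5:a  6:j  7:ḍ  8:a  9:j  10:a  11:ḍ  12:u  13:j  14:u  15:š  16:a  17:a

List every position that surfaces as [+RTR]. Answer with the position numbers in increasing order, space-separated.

From /ḍ/ at 1 rightward: 2 /ḍ/ is itself a trigger — this domain ends here.
From /ḍ/ at 2 rightward: 3 /u/ → [+RTR]; 4 /u/ → [+RTR]; 5 /a/ → [+RTR]; bound reached.
From /ḍ/ at 7 rightward: 8 /a/ → [+RTR]; 9 /j/ blocks.
From /ḍ/ at 11 rightward: 12 /u/ → [+RTR]; 13 /j/ blocks.
Targets with no active source: positions 10 14 16 17 stay [-emphatic].

1 2 3 4 5 7 8 11 12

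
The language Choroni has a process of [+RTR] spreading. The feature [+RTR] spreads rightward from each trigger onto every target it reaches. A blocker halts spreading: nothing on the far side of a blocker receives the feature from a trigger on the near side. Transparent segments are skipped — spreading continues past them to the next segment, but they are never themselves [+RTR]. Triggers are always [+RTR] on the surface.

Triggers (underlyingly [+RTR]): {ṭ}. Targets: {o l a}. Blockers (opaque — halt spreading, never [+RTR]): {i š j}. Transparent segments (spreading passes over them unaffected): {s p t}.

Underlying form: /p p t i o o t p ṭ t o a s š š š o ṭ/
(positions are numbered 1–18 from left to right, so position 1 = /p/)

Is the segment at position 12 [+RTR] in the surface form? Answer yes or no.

yes

From /ṭ/ at 9 rightward: 10 /t/ transparent; 11 /o/ → [+RTR]; 12 /a/ → [+RTR]; 13 /s/ transparent; 14 /š/ blocks.
From /ṭ/ at 18 rightward: word edge.
Targets with no active source: positions 5 6 17 stay [-emphatic].
[+RTR] positions on the surface: 9 11 12 18.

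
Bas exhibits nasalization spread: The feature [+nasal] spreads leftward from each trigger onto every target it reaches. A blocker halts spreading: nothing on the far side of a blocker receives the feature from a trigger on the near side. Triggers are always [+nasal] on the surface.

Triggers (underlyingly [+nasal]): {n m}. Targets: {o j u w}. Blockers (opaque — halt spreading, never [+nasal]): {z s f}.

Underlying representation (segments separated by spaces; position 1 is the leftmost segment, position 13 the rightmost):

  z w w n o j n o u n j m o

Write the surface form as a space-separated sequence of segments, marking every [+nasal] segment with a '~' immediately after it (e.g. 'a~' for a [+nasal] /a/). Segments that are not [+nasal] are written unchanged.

z w~ w~ n~ o~ j~ n~ o~ u~ n~ j~ m~ o

From /n/ at 4 leftward: 3 /w/ → [+nasal]; 2 /w/ → [+nasal]; 1 /z/ blocks.
From /n/ at 7 leftward: 6 /j/ → [+nasal]; 5 /o/ → [+nasal]; 4 /n/ is itself a trigger — this domain ends here.
From /n/ at 10 leftward: 9 /u/ → [+nasal]; 8 /o/ → [+nasal]; 7 /n/ is itself a trigger — this domain ends here.
From /m/ at 12 leftward: 11 /j/ → [+nasal]; 10 /n/ is itself a trigger — this domain ends here.
Target with no active source: position 13 stays [-nasal].
[+nasal] positions on the surface: 2 3 4 5 6 7 8 9 10 11 12.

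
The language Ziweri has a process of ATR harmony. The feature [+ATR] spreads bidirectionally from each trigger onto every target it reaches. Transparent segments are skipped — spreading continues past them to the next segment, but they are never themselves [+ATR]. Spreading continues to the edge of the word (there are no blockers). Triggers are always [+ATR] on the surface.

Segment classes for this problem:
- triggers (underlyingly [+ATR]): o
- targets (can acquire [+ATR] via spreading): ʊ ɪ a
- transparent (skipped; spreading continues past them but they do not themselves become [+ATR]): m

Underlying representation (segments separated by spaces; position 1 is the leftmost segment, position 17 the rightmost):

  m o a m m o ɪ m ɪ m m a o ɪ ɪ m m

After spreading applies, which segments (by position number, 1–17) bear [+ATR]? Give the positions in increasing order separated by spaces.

From /o/ at 2 rightward: 3 /a/ → [+ATR]; 4 /m/ transparent; 5 /m/ transparent; 6 /o/ is itself a trigger — this domain ends here.
From /o/ at 2 leftward: 1 /m/ transparent; word edge.
From /o/ at 6 rightward: 7 /ɪ/ → [+ATR]; 8 /m/ transparent; 9 /ɪ/ → [+ATR]; 10 /m/ transparent; 11 /m/ transparent; 12 /a/ → [+ATR]; 13 /o/ is itself a trigger — this domain ends here.
From /o/ at 6 leftward: 5 /m/ transparent; 4 /m/ transparent; 3 /a/ → [+ATR]; 2 /o/ is itself a trigger — this domain ends here.
From /o/ at 13 rightward: 14 /ɪ/ → [+ATR]; 15 /ɪ/ → [+ATR]; 16 /m/ transparent; 17 /m/ transparent; word edge.
From /o/ at 13 leftward: 12 /a/ → [+ATR]; 11 /m/ transparent; 10 /m/ transparent; 9 /ɪ/ → [+ATR]; 8 /m/ transparent; 7 /ɪ/ → [+ATR]; 6 /o/ is itself a trigger — this domain ends here.

2 3 6 7 9 12 13 14 15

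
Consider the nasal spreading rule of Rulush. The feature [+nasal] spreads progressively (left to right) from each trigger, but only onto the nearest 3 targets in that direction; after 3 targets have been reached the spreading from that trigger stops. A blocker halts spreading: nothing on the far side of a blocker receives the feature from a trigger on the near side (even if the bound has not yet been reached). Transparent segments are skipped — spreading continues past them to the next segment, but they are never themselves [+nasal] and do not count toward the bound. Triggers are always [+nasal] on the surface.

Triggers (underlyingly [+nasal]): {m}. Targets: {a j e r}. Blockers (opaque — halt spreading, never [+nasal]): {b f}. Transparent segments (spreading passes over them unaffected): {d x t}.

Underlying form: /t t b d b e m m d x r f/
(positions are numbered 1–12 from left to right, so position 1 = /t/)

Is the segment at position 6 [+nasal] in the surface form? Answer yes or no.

no

From /m/ at 7 rightward: 8 /m/ is itself a trigger — this domain ends here.
From /m/ at 8 rightward: 9 /d/ transparent; 10 /x/ transparent; 11 /r/ → [+nasal]; 12 /f/ blocks.
Target with no active source: position 6 stays [-nasal].
[+nasal] positions on the surface: 7 8 11.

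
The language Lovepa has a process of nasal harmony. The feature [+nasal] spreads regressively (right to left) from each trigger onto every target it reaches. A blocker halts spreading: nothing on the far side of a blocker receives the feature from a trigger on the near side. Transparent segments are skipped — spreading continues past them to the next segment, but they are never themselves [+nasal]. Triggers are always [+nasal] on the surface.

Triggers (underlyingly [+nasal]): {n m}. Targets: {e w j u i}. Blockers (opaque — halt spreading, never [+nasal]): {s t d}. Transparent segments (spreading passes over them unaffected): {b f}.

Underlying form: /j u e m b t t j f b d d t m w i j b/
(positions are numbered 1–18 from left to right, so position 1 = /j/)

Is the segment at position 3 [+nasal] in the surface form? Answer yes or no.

From /m/ at 4 leftward: 3 /e/ → [+nasal]; 2 /u/ → [+nasal]; 1 /j/ → [+nasal]; word edge.
From /m/ at 14 leftward: 13 /t/ blocks.
Targets with no active source: positions 8 15 16 17 stay [-nasal].
[+nasal] positions on the surface: 1 2 3 4 14.

yes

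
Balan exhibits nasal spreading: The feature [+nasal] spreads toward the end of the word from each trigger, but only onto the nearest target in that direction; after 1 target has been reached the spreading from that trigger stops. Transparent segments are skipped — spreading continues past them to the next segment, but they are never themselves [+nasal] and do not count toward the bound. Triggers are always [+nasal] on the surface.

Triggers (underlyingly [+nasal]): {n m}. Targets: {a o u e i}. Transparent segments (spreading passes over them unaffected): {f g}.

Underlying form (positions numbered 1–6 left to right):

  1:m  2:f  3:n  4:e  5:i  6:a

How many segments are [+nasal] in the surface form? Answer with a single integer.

From /m/ at 1 rightward: 2 /f/ transparent; 3 /n/ is itself a trigger — this domain ends here.
From /n/ at 3 rightward: 4 /e/ → [+nasal]; bound reached.
Targets with no active source: positions 5 6 stay [-nasal].
[+nasal] positions on the surface: 1 3 4.

3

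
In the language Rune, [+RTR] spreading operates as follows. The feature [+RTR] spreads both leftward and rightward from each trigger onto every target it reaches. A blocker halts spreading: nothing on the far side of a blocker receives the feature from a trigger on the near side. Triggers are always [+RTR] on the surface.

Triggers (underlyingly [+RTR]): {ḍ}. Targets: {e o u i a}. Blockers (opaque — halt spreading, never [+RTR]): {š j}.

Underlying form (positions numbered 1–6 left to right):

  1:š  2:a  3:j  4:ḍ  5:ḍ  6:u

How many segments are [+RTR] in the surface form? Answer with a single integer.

From /ḍ/ at 4 rightward: 5 /ḍ/ is itself a trigger — this domain ends here.
From /ḍ/ at 4 leftward: 3 /j/ blocks.
From /ḍ/ at 5 rightward: 6 /u/ → [+RTR]; word edge.
From /ḍ/ at 5 leftward: 4 /ḍ/ is itself a trigger — this domain ends here.
Target with no active source: position 2 stays [-emphatic].
[+RTR] positions on the surface: 4 5 6.

3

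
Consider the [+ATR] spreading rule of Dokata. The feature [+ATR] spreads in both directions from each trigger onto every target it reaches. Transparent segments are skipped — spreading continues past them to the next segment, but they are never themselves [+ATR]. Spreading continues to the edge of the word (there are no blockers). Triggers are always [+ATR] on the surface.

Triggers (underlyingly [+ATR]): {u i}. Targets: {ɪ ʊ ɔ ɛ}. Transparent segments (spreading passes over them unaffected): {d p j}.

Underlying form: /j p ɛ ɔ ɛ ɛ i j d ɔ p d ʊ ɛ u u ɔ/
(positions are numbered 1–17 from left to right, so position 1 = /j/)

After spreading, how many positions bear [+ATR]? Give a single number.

11

From /i/ at 7 rightward: 8 /j/ transparent; 9 /d/ transparent; 10 /ɔ/ → [+ATR]; 11 /p/ transparent; 12 /d/ transparent; 13 /ʊ/ → [+ATR]; 14 /ɛ/ → [+ATR]; 15 /u/ is itself a trigger — this domain ends here.
From /i/ at 7 leftward: 6 /ɛ/ → [+ATR]; 5 /ɛ/ → [+ATR]; 4 /ɔ/ → [+ATR]; 3 /ɛ/ → [+ATR]; 2 /p/ transparent; 1 /j/ transparent; word edge.
From /u/ at 15 rightward: 16 /u/ is itself a trigger — this domain ends here.
From /u/ at 15 leftward: 14 /ɛ/ → [+ATR]; 13 /ʊ/ → [+ATR]; 12 /d/ transparent; 11 /p/ transparent; 10 /ɔ/ → [+ATR]; 9 /d/ transparent; 8 /j/ transparent; 7 /i/ is itself a trigger — this domain ends here.
From /u/ at 16 rightward: 17 /ɔ/ → [+ATR]; word edge.
From /u/ at 16 leftward: 15 /u/ is itself a trigger — this domain ends here.
[+ATR] positions on the surface: 3 4 5 6 7 10 13 14 15 16 17.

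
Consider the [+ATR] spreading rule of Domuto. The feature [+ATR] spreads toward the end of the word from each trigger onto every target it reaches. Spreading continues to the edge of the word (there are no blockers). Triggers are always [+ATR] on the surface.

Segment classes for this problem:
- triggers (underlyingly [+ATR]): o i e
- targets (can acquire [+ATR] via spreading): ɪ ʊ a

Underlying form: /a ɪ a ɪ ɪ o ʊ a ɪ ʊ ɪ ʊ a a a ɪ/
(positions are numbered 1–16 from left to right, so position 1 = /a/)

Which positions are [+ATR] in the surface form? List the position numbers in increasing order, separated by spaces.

From /o/ at 6 rightward: 7 /ʊ/ → [+ATR]; 8 /a/ → [+ATR]; 9 /ɪ/ → [+ATR]; 10 /ʊ/ → [+ATR]; 11 /ɪ/ → [+ATR]; 12 /ʊ/ → [+ATR]; 13 /a/ → [+ATR]; 14 /a/ → [+ATR]; 15 /a/ → [+ATR]; 16 /ɪ/ → [+ATR]; word edge.
Targets with no active source: positions 1 2 3 4 5 stay [-ATR].

6 7 8 9 10 11 12 13 14 15 16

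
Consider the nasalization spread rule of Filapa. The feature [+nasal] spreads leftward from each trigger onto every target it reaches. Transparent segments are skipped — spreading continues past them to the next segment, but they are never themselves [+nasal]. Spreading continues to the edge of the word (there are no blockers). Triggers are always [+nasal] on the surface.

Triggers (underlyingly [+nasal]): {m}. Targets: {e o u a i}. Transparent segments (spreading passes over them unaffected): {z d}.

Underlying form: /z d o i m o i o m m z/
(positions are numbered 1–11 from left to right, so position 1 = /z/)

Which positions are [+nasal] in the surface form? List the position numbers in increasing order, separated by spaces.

From /m/ at 5 leftward: 4 /i/ → [+nasal]; 3 /o/ → [+nasal]; 2 /d/ transparent; 1 /z/ transparent; word edge.
From /m/ at 9 leftward: 8 /o/ → [+nasal]; 7 /i/ → [+nasal]; 6 /o/ → [+nasal]; 5 /m/ is itself a trigger — this domain ends here.
From /m/ at 10 leftward: 9 /m/ is itself a trigger — this domain ends here.

3 4 5 6 7 8 9 10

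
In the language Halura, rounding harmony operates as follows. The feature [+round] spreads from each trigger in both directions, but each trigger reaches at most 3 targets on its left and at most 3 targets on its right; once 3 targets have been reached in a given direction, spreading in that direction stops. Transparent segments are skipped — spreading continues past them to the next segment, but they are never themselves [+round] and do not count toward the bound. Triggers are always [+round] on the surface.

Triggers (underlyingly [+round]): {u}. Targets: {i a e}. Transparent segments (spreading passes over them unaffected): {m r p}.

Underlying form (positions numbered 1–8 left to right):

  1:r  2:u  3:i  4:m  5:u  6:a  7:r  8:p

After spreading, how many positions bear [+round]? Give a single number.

4

From /u/ at 2 rightward: 3 /i/ → [+round]; 4 /m/ transparent; 5 /u/ is itself a trigger — this domain ends here.
From /u/ at 2 leftward: 1 /r/ transparent; word edge.
From /u/ at 5 rightward: 6 /a/ → [+round]; 7 /r/ transparent; 8 /p/ transparent; word edge.
From /u/ at 5 leftward: 4 /m/ transparent; 3 /i/ → [+round]; 2 /u/ is itself a trigger — this domain ends here.
[+round] positions on the surface: 2 3 5 6.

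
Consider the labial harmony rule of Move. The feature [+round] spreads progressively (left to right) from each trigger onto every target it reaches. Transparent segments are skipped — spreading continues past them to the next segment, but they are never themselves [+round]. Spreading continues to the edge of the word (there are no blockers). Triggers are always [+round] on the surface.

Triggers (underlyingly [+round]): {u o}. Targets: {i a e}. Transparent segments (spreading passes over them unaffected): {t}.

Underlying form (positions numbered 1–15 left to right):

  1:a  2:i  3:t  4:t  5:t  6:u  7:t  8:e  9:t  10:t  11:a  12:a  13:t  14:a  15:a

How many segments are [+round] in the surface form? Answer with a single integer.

6

From /u/ at 6 rightward: 7 /t/ transparent; 8 /e/ → [+round]; 9 /t/ transparent; 10 /t/ transparent; 11 /a/ → [+round]; 12 /a/ → [+round]; 13 /t/ transparent; 14 /a/ → [+round]; 15 /a/ → [+round]; word edge.
Targets with no active source: positions 1 2 stay [-round].
[+round] positions on the surface: 6 8 11 12 14 15.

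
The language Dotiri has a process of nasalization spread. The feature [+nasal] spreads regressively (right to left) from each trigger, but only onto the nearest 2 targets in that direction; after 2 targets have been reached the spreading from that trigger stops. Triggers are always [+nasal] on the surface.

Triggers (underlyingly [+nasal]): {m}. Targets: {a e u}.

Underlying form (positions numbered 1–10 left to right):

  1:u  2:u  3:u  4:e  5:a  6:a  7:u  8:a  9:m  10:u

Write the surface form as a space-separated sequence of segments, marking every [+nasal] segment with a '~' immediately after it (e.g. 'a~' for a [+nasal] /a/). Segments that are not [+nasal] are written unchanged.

From /m/ at 9 leftward: 8 /a/ → [+nasal]; 7 /u/ → [+nasal]; bound reached.
Targets with no active source: positions 1 2 3 4 5 6 10 stay [-nasal].
[+nasal] positions on the surface: 7 8 9.

u u u e a a u~ a~ m~ u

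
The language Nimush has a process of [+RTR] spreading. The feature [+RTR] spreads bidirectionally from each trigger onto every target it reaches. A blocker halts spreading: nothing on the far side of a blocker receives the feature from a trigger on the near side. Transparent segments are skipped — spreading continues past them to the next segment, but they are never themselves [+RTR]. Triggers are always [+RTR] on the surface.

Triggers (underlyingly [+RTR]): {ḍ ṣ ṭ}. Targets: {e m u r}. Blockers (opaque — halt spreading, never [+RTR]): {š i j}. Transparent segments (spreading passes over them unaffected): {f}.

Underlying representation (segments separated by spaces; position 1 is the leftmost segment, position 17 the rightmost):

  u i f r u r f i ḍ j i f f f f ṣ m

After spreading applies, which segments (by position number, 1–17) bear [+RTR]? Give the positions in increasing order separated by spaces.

From /ḍ/ at 9 rightward: 10 /j/ blocks.
From /ḍ/ at 9 leftward: 8 /i/ blocks.
From /ṣ/ at 16 rightward: 17 /m/ → [+RTR]; word edge.
From /ṣ/ at 16 leftward: 15 /f/ transparent; 14 /f/ transparent; 13 /f/ transparent; 12 /f/ transparent; 11 /i/ blocks.
Targets with no active source: positions 1 4 5 6 stay [-emphatic].

9 16 17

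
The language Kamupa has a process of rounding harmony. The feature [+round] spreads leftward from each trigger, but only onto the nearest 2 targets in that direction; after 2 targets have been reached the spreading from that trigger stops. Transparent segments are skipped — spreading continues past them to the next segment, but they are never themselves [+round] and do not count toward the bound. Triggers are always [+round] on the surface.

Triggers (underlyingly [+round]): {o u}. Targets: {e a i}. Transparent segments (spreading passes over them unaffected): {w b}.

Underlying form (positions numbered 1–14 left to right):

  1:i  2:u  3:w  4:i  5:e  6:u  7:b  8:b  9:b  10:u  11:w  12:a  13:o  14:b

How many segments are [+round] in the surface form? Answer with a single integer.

8

From /u/ at 2 leftward: 1 /i/ → [+round]; word edge.
From /u/ at 6 leftward: 5 /e/ → [+round]; 4 /i/ → [+round]; bound reached.
From /u/ at 10 leftward: 9 /b/ transparent; 8 /b/ transparent; 7 /b/ transparent; 6 /u/ is itself a trigger — this domain ends here.
From /o/ at 13 leftward: 12 /a/ → [+round]; 11 /w/ transparent; 10 /u/ is itself a trigger — this domain ends here.
[+round] positions on the surface: 1 2 4 5 6 10 12 13.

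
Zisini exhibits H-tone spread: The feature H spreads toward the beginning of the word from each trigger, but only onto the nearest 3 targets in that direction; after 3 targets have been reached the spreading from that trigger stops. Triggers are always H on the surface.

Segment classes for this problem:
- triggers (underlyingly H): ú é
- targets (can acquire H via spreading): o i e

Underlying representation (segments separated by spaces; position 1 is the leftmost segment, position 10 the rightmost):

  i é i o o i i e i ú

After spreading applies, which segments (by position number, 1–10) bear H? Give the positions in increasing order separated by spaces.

1 2 7 8 9 10

From /é/ at 2 leftward: 1 /i/ → H; word edge.
From /ú/ at 10 leftward: 9 /i/ → H; 8 /e/ → H; 7 /i/ → H; bound reached.
Targets with no active source: positions 3 4 5 6 stay [-high tone].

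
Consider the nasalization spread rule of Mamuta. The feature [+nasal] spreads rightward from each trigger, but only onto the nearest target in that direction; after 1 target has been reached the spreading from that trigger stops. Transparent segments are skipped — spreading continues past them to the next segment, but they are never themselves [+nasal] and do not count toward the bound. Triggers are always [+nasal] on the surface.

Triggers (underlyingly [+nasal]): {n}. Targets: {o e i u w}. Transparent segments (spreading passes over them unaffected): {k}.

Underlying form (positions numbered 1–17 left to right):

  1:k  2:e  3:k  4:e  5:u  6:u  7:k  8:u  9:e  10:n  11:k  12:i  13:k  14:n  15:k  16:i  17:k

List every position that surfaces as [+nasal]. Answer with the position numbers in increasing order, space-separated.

From /n/ at 10 rightward: 11 /k/ transparent; 12 /i/ → [+nasal]; bound reached.
From /n/ at 14 rightward: 15 /k/ transparent; 16 /i/ → [+nasal]; bound reached.
Targets with no active source: positions 2 4 5 6 8 9 stay [-nasal].

10 12 14 16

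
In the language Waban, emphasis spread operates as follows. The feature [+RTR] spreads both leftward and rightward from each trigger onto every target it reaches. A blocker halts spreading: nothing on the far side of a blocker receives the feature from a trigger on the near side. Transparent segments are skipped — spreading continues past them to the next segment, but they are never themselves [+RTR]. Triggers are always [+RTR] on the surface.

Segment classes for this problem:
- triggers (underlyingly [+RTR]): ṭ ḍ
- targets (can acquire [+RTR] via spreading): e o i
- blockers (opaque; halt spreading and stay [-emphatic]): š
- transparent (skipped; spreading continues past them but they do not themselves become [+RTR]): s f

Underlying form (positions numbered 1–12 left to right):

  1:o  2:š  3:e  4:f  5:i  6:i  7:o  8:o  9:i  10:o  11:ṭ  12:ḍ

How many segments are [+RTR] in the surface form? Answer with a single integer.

From /ṭ/ at 11 rightward: 12 /ḍ/ is itself a trigger — this domain ends here.
From /ṭ/ at 11 leftward: 10 /o/ → [+RTR]; 9 /i/ → [+RTR]; 8 /o/ → [+RTR]; 7 /o/ → [+RTR]; 6 /i/ → [+RTR]; 5 /i/ → [+RTR]; 4 /f/ transparent; 3 /e/ → [+RTR]; 2 /š/ blocks.
From /ḍ/ at 12 rightward: word edge.
From /ḍ/ at 12 leftward: 11 /ṭ/ is itself a trigger — this domain ends here.
Target with no active source: position 1 stays [-emphatic].
[+RTR] positions on the surface: 3 5 6 7 8 9 10 11 12.

9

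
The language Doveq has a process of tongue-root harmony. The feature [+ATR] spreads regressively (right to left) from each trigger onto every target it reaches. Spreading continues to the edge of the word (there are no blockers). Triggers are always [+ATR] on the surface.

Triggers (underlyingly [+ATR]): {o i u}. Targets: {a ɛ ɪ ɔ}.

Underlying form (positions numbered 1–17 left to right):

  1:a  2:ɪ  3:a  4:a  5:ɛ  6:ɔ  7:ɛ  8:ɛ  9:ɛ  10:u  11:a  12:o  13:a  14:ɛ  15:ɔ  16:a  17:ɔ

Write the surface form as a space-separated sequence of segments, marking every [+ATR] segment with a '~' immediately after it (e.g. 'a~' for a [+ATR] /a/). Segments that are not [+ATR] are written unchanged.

a~ ɪ~ a~ a~ ɛ~ ɔ~ ɛ~ ɛ~ ɛ~ u~ a~ o~ a ɛ ɔ a ɔ

From /u/ at 10 leftward: 9 /ɛ/ → [+ATR]; 8 /ɛ/ → [+ATR]; 7 /ɛ/ → [+ATR]; 6 /ɔ/ → [+ATR]; 5 /ɛ/ → [+ATR]; 4 /a/ → [+ATR]; 3 /a/ → [+ATR]; 2 /ɪ/ → [+ATR]; 1 /a/ → [+ATR]; word edge.
From /o/ at 12 leftward: 11 /a/ → [+ATR]; 10 /u/ is itself a trigger — this domain ends here.
Targets with no active source: positions 13 14 15 16 17 stay [-ATR].
[+ATR] positions on the surface: 1 2 3 4 5 6 7 8 9 10 11 12.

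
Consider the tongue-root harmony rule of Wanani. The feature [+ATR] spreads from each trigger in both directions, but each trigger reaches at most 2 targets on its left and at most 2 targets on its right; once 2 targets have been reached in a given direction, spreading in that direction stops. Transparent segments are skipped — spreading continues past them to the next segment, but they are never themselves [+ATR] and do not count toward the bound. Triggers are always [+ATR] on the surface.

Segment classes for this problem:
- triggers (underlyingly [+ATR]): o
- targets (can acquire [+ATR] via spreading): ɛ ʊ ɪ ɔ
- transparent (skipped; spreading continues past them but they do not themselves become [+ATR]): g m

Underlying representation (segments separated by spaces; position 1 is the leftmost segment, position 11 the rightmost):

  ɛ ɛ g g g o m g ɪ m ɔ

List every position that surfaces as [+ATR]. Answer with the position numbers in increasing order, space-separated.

1 2 6 9 11

From /o/ at 6 rightward: 7 /m/ transparent; 8 /g/ transparent; 9 /ɪ/ → [+ATR]; 10 /m/ transparent; 11 /ɔ/ → [+ATR]; bound reached.
From /o/ at 6 leftward: 5 /g/ transparent; 4 /g/ transparent; 3 /g/ transparent; 2 /ɛ/ → [+ATR]; 1 /ɛ/ → [+ATR]; bound reached.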